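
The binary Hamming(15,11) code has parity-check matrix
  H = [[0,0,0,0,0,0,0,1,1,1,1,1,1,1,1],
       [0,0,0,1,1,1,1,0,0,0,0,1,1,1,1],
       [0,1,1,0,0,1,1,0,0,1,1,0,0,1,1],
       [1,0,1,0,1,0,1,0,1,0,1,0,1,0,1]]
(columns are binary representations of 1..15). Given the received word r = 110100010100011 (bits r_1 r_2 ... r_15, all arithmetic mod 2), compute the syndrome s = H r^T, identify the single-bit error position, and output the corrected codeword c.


s = (0, 1, 0, 0)^T, error position = 4, corrected codeword c = 110000010100011

Compute s = H r^T mod 2 one row at a time:
  s_1 = 1 + 0 + 1 + 0 + 0 + 0 + 1 + 1 = 4 ≡ 0 (mod 2).
  s_2 = 1 + 0 + 0 + 0 + 0 + 0 + 1 + 1 = 3 ≡ 1 (mod 2).
  s_3 = 1 + 0 + 0 + 0 + 1 + 0 + 1 + 1 = 4 ≡ 0 (mod 2).
  s_4 = 1 + 0 + 0 + 0 + 0 + 0 + 0 + 1 = 2 ≡ 0 (mod 2).
s = (0, 1, 0, 0)^T — this equals column 4 of H (binary 0100), so error is at position 4.
Correct: flip bit 4 of r = 110100010100011 to get c = 110000010100011.


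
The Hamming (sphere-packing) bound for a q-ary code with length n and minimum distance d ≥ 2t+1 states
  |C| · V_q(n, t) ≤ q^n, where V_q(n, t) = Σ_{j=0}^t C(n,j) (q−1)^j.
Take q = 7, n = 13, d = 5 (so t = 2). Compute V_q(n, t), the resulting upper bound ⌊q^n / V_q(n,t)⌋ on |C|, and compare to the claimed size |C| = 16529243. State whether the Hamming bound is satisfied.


V_q(n, t) = 2887, q^n = 96889010407, Hamming bound = 33560446, |C| = 16529243 ≤ bound (satisfied).

Step 1: Compute V_q(n, t) = Σ_{j=0}^2 C(n, j) (q−1)^j.
  j = 0: C(13,0)·(6)^0 = 1·1 = 1.
  j = 1: C(13,1)·(6)^1 = 13·6 = 78.
  j = 2: C(13,2)·(6)^2 = 78·36 = 2808.
  V_q(n, t) = 1 + 78 + 2808 = 2887.
Step 2: q^n = 7^13 = 96889010407.
Step 3: Hamming bound ⌊q^n / V_q(n,t)⌋ = ⌊96889010407/2887⌋ = 33560446.
Step 4: Compare |C| = 16529243 to 33560446: satisfied.
The claimed |C| lies below the Hamming bound.


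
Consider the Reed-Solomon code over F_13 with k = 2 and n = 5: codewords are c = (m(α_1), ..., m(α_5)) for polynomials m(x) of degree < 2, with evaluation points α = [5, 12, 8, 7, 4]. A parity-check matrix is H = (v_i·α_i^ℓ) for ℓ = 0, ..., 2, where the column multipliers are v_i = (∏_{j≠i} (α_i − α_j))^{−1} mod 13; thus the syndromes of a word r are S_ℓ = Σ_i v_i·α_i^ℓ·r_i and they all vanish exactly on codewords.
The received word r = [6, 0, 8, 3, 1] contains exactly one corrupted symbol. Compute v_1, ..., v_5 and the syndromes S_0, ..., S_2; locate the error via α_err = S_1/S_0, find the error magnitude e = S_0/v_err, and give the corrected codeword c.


S = (12, 1, 12), error at position 2, error magnitude e = 11, c = [6, 2, 8, 3, 1].

Step 1: column multipliers v_i = (∏_{j≠i}(α_i − α_j))^{−1} mod 13.
  i = 1 (α = 5): (5−12)(5−8)(5−7)(5−4) = (−7)·(−3)·(−2)·1 = −42 ≡ 10, so v_1 = 10^{−1} = 4 (mod 13).
  i = 2 (α = 12): (12−5)(12−8)(12−7)(12−4) = 7·4·5·8 = 1120 ≡ 2, so v_2 = 2^{−1} = 7 (mod 13).
  i = 3 (α = 8): (8−5)(8−12)(8−7)(8−4) = 3·(−4)·1·4 = −48 ≡ 4, so v_3 = 4^{−1} = 10 (mod 13).
  i = 4 (α = 7): (7−5)(7−12)(7−8)(7−4) = 2·(−5)·(−1)·3 = 30 ≡ 4, so v_4 = 4^{−1} = 10 (mod 13).
  i = 5 (α = 4): (4−5)(4−12)(4−8)(4−7) = (−1)·(−8)·(−4)·(−3) = 96 ≡ 5, so v_5 = 5^{−1} = 8 (mod 13).
  v = [4, 7, 10, 10, 8].
Step 2: syndromes of r = [6, 0, 8, 3, 1] (all sums mod 13).
  S_0 = Σ v_i r_i = 4·6 + 7·0 + 10·8 + 10·3 + 8·1 = 142 ≡ 12.
  S_1 = Σ v_i α_i r_i = 4·5·6 + 7·12·0 + 10·8·8 + 10·7·3 + 8·4·1 = 1002 ≡ 1.
  α_i^2 mod 13 = [12, 1, 12, 10, 3].
  S_2 = Σ v_i α_i^2 r_i = 4·12·6 + 7·1·0 + 10·12·8 + 10·10·3 + 8·3·1 = 1572 ≡ 12.
  S = (12, 1, 12) ≠ 0, so r is not a codeword (an error is present).
Step 3: locate the error. For a single error e at position i, S_ℓ = v_i·e·α_i^ℓ, so α_err = S_1/S_0.
  S_0^{−1} = 12^{−1} = 12 (mod 13), so α_err = 1·12 = 12 ≡ 12 = α_2. Error position i = 2.
  Consistency check: S_2/S_1 = 12·1 = 12 ≡ 12 = α_err ✓ (single-error assumption holds).
Step 4: error magnitude e = S_0/v_2 = S_0·∏_{j≠2}(α_2 − α_j) = 12·2 = 24 ≡ 11 (mod 13).
Step 5: correct position 2: c_2 = r_2 − e = 0 − 11 ≡ 2 (mod 13). Hence c = [6, 2, 8, 3, 1].
  Check: interpolating c through the α_i gives m(x) = 7 + 5·x (degree < 2) with m(α_i) = c_i for every i, so c is indeed a codeword.


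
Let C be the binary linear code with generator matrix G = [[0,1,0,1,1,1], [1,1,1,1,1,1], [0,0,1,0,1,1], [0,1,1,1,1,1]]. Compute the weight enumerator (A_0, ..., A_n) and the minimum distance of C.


Weight distribution: A_0 = 1, A_1 = 2, A_2 = 3, A_3 = 4, A_4 = 3, A_5 = 2, A_6 = 1. Minimum distance d = 1.

Enumerate all 2^4 = 16 messages m ∈ F_2^4.
For each, compute codeword c = mG in F_2^6, then tally its weight.
  m = 0000 → c = 000000, weight = 0.
  m = 1000 → c = 010111, weight = 4.
  m = 0100 → c = 111111, weight = 6.
  m = 1100 → c = 101000, weight = 2.
  m = 0010 → c = 001011, weight = 3.
  m = 1010 → c = 011100, weight = 3.
  m = 0110 → c = 110100, weight = 3.
  m = 1110 → c = 100011, weight = 3.
  m = 0001 → c = 011111, weight = 5.
  m = 1001 → c = 001000, weight = 1.
  m = 0101 → c = 100000, weight = 1.
  m = 1101 → c = 110111, weight = 5.
  m = 0011 → c = 010100, weight = 2.
  m = 1011 → c = 000011, weight = 2.
  m = 0111 → c = 101011, weight = 4.
  m = 1111 → c = 111100, weight = 4.
Tally weights:
  weight 0: 1 codewords.
  weight 1: 2 codewords.
  weight 2: 3 codewords.
  weight 3: 4 codewords.
  weight 4: 3 codewords.
  weight 5: 2 codewords.
  weight 6: 1 codewords.
Minimum distance d = smallest w > 0 with A_w > 0 = 1.
Sanity: Σ A_w = 16 = 2^4 = 16 ✓.


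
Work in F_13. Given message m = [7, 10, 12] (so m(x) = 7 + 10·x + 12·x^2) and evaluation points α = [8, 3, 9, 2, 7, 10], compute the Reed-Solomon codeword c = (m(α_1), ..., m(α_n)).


c = [10, 2, 3, 10, 2, 7]

Message polynomial: m(x) = 7 + 10·x + 12·x^2 (mod 13).
For each evaluation point α_i, compute m(α_i) mod 13:
  α_1 = 8: Horner steps 12 → 2 → 10, so m(8) = 10.
  α_2 = 3: Horner steps 12 → 7 → 2, so m(3) = 2.
  α_3 = 9: Horner steps 12 → 1 → 3, so m(9) = 3.
  α_4 = 2: Horner steps 12 → 8 → 10, so m(2) = 10.
  α_5 = 7: Horner steps 12 → 3 → 2, so m(7) = 2.
  α_6 = 10: Horner steps 12 → 0 → 7, so m(10) = 7.
Codeword c = [10, 2, 3, 10, 2, 7] ∈ F_13^6.


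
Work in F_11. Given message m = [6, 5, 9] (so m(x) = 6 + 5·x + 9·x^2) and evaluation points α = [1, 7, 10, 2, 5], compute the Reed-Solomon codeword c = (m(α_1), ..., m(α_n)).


c = [9, 9, 10, 8, 3]

Message polynomial: m(x) = 6 + 5·x + 9·x^2 (mod 11).
For each evaluation point α_i, compute m(α_i) mod 11:
  α_1 = 1: Horner steps 9 → 3 → 9, so m(1) = 9.
  α_2 = 7: Horner steps 9 → 2 → 9, so m(7) = 9.
  α_3 = 10: Horner steps 9 → 7 → 10, so m(10) = 10.
  α_4 = 2: Horner steps 9 → 1 → 8, so m(2) = 8.
  α_5 = 5: Horner steps 9 → 6 → 3, so m(5) = 3.
Codeword c = [9, 9, 10, 8, 3] ∈ F_11^5.


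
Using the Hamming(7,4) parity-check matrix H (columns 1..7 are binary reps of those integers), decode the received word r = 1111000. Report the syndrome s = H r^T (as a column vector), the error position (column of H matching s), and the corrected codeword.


s = (1, 0, 0)^T, error position = 4, corrected codeword c = 1110000

Compute s = H r^T mod 2 one row at a time:
  s_1 = 1 + 0 + 0 + 0 = 1 ≡ 1 (mod 2).
  s_2 = 1 + 1 + 0 + 0 = 2 ≡ 0 (mod 2).
  s_3 = 1 + 1 + 0 + 0 = 2 ≡ 0 (mod 2).
s = (1, 0, 0)^T — this equals column 4 of H (binary 100), so error is at position 4.
Correct: flip bit 4 of r = 1111000 to get c = 1110000.


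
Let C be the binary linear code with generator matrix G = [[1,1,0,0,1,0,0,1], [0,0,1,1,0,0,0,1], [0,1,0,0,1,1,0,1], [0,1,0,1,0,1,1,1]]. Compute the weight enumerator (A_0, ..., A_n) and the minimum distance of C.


Weight distribution: A_0 = 1, A_2 = 1, A_3 = 2, A_4 = 5, A_5 = 6, A_6 = 1. Minimum distance d = 2.

Enumerate all 2^4 = 16 messages m ∈ F_2^4.
For each, compute codeword c = mG in F_2^8, then tally its weight.
  m = 0000 → c = 00000000, weight = 0.
  m = 1000 → c = 11001001, weight = 4.
  m = 0100 → c = 00110001, weight = 3.
  m = 1100 → c = 11111000, weight = 5.
  m = 0010 → c = 01001101, weight = 4.
  m = 1010 → c = 10000100, weight = 2.
  m = 0110 → c = 01111100, weight = 5.
  m = 1110 → c = 10110101, weight = 5.
  m = 0001 → c = 01010111, weight = 5.
  m = 1001 → c = 10011110, weight = 5.
  m = 0101 → c = 01100110, weight = 4.
  m = 1101 → c = 10101111, weight = 6.
  m = 0011 → c = 00011010, weight = 3.
  m = 1011 → c = 11010011, weight = 5.
  m = 0111 → c = 00101011, weight = 4.
  m = 1111 → c = 11100010, weight = 4.
Tally weights:
  weight 0: 1 codewords.
  weight 2: 1 codewords.
  weight 3: 2 codewords.
  weight 4: 5 codewords.
  weight 5: 6 codewords.
  weight 6: 1 codewords.
Minimum distance d = smallest w > 0 with A_w > 0 = 2.
Sanity: Σ A_w = 16 = 2^4 = 16 ✓.


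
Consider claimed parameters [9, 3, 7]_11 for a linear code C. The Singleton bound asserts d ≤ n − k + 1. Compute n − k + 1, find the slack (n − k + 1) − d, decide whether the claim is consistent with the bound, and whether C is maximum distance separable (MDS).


Singleton RHS = n − k + 1 = 7, slack = 0, bound satisfied, MDS.

Singleton bound: d ≤ n − k + 1.
Here n = 9, k = 3, so n − k + 1 = 7.
Given d = 7, check d ≤ 7: YES.
Slack = (n − k + 1) − d = 0.
The code is MDS (slack = 0).
Description: the claimed parameters are [9, 3, 7]_11; such a code would be MDS (meets Singleton bound).


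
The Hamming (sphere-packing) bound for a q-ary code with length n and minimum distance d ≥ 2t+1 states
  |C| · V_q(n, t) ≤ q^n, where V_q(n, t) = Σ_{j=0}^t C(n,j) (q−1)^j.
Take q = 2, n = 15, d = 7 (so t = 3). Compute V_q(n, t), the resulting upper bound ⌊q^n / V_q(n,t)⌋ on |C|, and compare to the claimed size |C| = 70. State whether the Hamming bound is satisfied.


V_q(n, t) = 576, q^n = 32768, Hamming bound = 56, |C| = 70 > bound (violated).

Step 1: Compute V_q(n, t) = Σ_{j=0}^3 C(n, j) (q−1)^j.
  j = 0: C(15,0)·(1)^0 = 1·1 = 1.
  j = 1: C(15,1)·(1)^1 = 15·1 = 15.
  j = 2: C(15,2)·(1)^2 = 105·1 = 105.
  j = 3: C(15,3)·(1)^3 = 455·1 = 455.
  V_q(n, t) = 1 + 15 + 105 + 455 = 576.
Step 2: q^n = 2^15 = 32768.
Step 3: Hamming bound ⌊q^n / V_q(n,t)⌋ = ⌊32768/576⌋ = 56.
Step 4: Compare |C| = 70 to 56: violated.
The claimed |C| lies above the Hamming bound, so no 2-ary code of length 15 with d ≥ 7 can have 70 codewords.


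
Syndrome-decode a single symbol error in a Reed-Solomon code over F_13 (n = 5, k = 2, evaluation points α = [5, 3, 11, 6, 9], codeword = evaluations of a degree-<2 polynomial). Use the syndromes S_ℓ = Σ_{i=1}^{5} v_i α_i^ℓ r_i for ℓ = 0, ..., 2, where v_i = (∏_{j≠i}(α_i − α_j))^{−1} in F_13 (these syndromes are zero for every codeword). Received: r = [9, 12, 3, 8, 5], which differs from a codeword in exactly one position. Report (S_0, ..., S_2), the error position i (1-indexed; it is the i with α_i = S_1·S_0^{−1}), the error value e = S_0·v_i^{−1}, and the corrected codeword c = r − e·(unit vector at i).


S = (7, 8, 11), error at position 2, error magnitude e = 1, c = [9, 11, 3, 8, 5].

Step 1: column multipliers v_i = (∏_{j≠i}(α_i − α_j))^{−1} mod 13.
  i = 1 (α = 5): (5−3)(5−11)(5−6)(5−9) = 2·(−6)·(−1)·(−4) = −48 ≡ 4, so v_1 = 4^{−1} = 10 (mod 13).
  i = 2 (α = 3): (3−5)(3−11)(3−6)(3−9) = (−2)·(−8)·(−3)·(−6) = 288 ≡ 2, so v_2 = 2^{−1} = 7 (mod 13).
  i = 3 (α = 11): (11−5)(11−3)(11−6)(11−9) = 6·8·5·2 = 480 ≡ 12, so v_3 = 12^{−1} = 12 (mod 13).
  i = 4 (α = 6): (6−5)(6−3)(6−11)(6−9) = 1·3·(−5)·(−3) = 45 ≡ 6, so v_4 = 6^{−1} = 11 (mod 13).
  i = 5 (α = 9): (9−5)(9−3)(9−11)(9−6) = 4·6·(−2)·3 = −144 ≡ 12, so v_5 = 12^{−1} = 12 (mod 13).
  v = [10, 7, 12, 11, 12].
Step 2: syndromes of r = [9, 12, 3, 8, 5] (all sums mod 13).
  S_0 = Σ v_i r_i = 10·9 + 7·12 + 12·3 + 11·8 + 12·5 = 358 ≡ 7.
  S_1 = Σ v_i α_i r_i = 10·5·9 + 7·3·12 + 12·11·3 + 11·6·8 + 12·9·5 = 2166 ≡ 8.
  α_i^2 mod 13 = [12, 9, 4, 10, 3].
  S_2 = Σ v_i α_i^2 r_i = 10·12·9 + 7·9·12 + 12·4·3 + 11·10·8 + 12·3·5 = 3040 ≡ 11.
  S = (7, 8, 11) ≠ 0, so r is not a codeword (an error is present).
Step 3: locate the error. For a single error e at position i, S_ℓ = v_i·e·α_i^ℓ, so α_err = S_1/S_0.
  S_0^{−1} = 7^{−1} = 2 (mod 13), so α_err = 8·2 = 16 ≡ 3 = α_2. Error position i = 2.
  Consistency check: S_2/S_1 = 11·5 = 55 ≡ 3 = α_err ✓ (single-error assumption holds).
Step 4: error magnitude e = S_0/v_2 = S_0·∏_{j≠2}(α_2 − α_j) = 7·2 = 14 ≡ 1 (mod 13).
Step 5: correct position 2: c_2 = r_2 − e = 12 − 1 ≡ 11 (mod 13). Hence c = [9, 11, 3, 8, 5].
  Check: interpolating c through the α_i gives m(x) = 1 + 12·x (degree < 2) with m(α_i) = c_i for every i, so c is indeed a codeword.


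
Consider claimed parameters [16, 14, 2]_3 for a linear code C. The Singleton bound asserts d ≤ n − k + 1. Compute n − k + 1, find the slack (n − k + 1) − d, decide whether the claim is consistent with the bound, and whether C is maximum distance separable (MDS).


Singleton RHS = n − k + 1 = 3, slack = 1, bound satisfied, not MDS.

Singleton bound: d ≤ n − k + 1.
Here n = 16, k = 14, so n − k + 1 = 3.
Given d = 2, check d ≤ 3: YES.
Slack = (n − k + 1) − d = 1.
The code is NOT MDS (slack = 1 > 0).
Description: the claimed parameters are [16, 14, 2]_3; such a code would be non-MDS.


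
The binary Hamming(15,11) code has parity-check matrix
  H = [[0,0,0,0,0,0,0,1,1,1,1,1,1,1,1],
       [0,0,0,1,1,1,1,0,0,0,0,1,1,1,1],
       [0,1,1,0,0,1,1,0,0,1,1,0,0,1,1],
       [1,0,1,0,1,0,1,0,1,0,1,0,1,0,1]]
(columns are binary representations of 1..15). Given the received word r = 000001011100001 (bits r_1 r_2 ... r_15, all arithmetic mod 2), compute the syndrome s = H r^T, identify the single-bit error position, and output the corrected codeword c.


s = (0, 0, 1, 0)^T, error position = 2, corrected codeword c = 010001011100001

Compute s = H r^T mod 2 one row at a time:
  s_1 = 1 + 1 + 1 + 0 + 0 + 0 + 0 + 1 = 4 ≡ 0 (mod 2).
  s_2 = 0 + 0 + 1 + 0 + 0 + 0 + 0 + 1 = 2 ≡ 0 (mod 2).
  s_3 = 0 + 0 + 1 + 0 + 1 + 0 + 0 + 1 = 3 ≡ 1 (mod 2).
  s_4 = 0 + 0 + 0 + 0 + 1 + 0 + 0 + 1 = 2 ≡ 0 (mod 2).
s = (0, 0, 1, 0)^T — this equals column 2 of H (binary 0010), so error is at position 2.
Correct: flip bit 2 of r = 000001011100001 to get c = 010001011100001.


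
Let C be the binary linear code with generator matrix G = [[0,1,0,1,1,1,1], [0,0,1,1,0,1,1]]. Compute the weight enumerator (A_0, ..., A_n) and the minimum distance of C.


Weight distribution: A_0 = 1, A_3 = 1, A_4 = 1, A_5 = 1. Minimum distance d = 3.

Enumerate all 2^2 = 4 messages m ∈ F_2^2.
For each, compute codeword c = mG in F_2^7, then tally its weight.
  m = 00 → c = 0000000, weight = 0.
  m = 10 → c = 0101111, weight = 5.
  m = 01 → c = 0011011, weight = 4.
  m = 11 → c = 0110100, weight = 3.
Tally weights:
  weight 0: 1 codewords.
  weight 3: 1 codewords.
  weight 4: 1 codewords.
  weight 5: 1 codewords.
Minimum distance d = smallest w > 0 with A_w > 0 = 3.
Sanity: Σ A_w = 4 = 2^2 = 4 ✓.


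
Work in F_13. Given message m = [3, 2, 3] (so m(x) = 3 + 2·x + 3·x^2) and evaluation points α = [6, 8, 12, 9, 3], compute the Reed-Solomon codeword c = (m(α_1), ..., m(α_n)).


c = [6, 3, 4, 4, 10]

Message polynomial: m(x) = 3 + 2·x + 3·x^2 (mod 13).
For each evaluation point α_i, compute m(α_i) mod 13:
  α_1 = 6: Horner steps 3 → 7 → 6, so m(6) = 6.
  α_2 = 8: Horner steps 3 → 0 → 3, so m(8) = 3.
  α_3 = 12: Horner steps 3 → 12 → 4, so m(12) = 4.
  α_4 = 9: Horner steps 3 → 3 → 4, so m(9) = 4.
  α_5 = 3: Horner steps 3 → 11 → 10, so m(3) = 10.
Codeword c = [6, 3, 4, 4, 10] ∈ F_13^5.


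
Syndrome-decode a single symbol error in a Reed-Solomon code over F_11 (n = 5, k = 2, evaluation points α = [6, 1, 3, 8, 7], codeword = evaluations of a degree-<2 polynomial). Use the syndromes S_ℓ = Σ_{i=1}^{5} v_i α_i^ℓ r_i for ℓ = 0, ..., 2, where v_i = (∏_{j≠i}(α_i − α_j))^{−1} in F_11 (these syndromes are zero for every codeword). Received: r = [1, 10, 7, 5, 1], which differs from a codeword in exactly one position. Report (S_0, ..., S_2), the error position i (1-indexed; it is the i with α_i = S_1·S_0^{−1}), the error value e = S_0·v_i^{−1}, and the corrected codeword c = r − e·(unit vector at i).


S = (6, 3, 7), error at position 1, error magnitude e = 4, c = [8, 10, 7, 5, 1].

Step 1: column multipliers v_i = (∏_{j≠i}(α_i − α_j))^{−1} mod 11.
  i = 1 (α = 6): (6−1)(6−3)(6−8)(6−7) = 5·3·(−2)·(−1) = 30 ≡ 8, so v_1 = 8^{−1} = 7 (mod 11).
  i = 2 (α = 1): (1−6)(1−3)(1−8)(1−7) = (−5)·(−2)·(−7)·(−6) = 420 ≡ 2, so v_2 = 2^{−1} = 6 (mod 11).
  i = 3 (α = 3): (3−6)(3−1)(3−8)(3−7) = (−3)·2·(−5)·(−4) = −120 ≡ 1, so v_3 = 1^{−1} = 1 (mod 11).
  i = 4 (α = 8): (8−6)(8−1)(8−3)(8−7) = 2·7·5·1 = 70 ≡ 4, so v_4 = 4^{−1} = 3 (mod 11).
  i = 5 (α = 7): (7−6)(7−1)(7−3)(7−8) = 1·6·4·(−1) = −24 ≡ 9, so v_5 = 9^{−1} = 5 (mod 11).
  v = [7, 6, 1, 3, 5].
Step 2: syndromes of r = [1, 10, 7, 5, 1] (all sums mod 11).
  S_0 = Σ v_i r_i = 7·1 + 6·10 + 1·7 + 3·5 + 5·1 = 94 ≡ 6.
  S_1 = Σ v_i α_i r_i = 7·6·1 + 6·1·10 + 1·3·7 + 3·8·5 + 5·7·1 = 278 ≡ 3.
  α_i^2 mod 11 = [3, 1, 9, 9, 5].
  S_2 = Σ v_i α_i^2 r_i = 7·3·1 + 6·1·10 + 1·9·7 + 3·9·5 + 5·5·1 = 304 ≡ 7.
  S = (6, 3, 7) ≠ 0, so r is not a codeword (an error is present).
Step 3: locate the error. For a single error e at position i, S_ℓ = v_i·e·α_i^ℓ, so α_err = S_1/S_0.
  S_0^{−1} = 6^{−1} = 2 (mod 11), so α_err = 3·2 = 6 ≡ 6 = α_1. Error position i = 1.
  Consistency check: S_2/S_1 = 7·4 = 28 ≡ 6 = α_err ✓ (single-error assumption holds).
Step 4: error magnitude e = S_0/v_1 = S_0·∏_{j≠1}(α_1 − α_j) = 6·8 = 48 ≡ 4 (mod 11).
Step 5: correct position 1: c_1 = r_1 − e = 1 − 4 ≡ 8 (mod 11). Hence c = [8, 10, 7, 5, 1].
  Check: interpolating c through the α_i gives m(x) = 6 + 4·x (degree < 2) with m(α_i) = c_i for every i, so c is indeed a codeword.


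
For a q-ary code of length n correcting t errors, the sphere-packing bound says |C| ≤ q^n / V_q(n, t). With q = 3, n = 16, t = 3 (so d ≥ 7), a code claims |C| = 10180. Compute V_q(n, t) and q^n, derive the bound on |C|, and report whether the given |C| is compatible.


V_q(n, t) = 4993, q^n = 43046721, Hamming bound = 8621, |C| = 10180 > bound (violated).

Step 1: Compute V_q(n, t) = Σ_{j=0}^3 C(n, j) (q−1)^j.
  j = 0: C(16,0)·(2)^0 = 1·1 = 1.
  j = 1: C(16,1)·(2)^1 = 16·2 = 32.
  j = 2: C(16,2)·(2)^2 = 120·4 = 480.
  j = 3: C(16,3)·(2)^3 = 560·8 = 4480.
  V_q(n, t) = 1 + 32 + 480 + 4480 = 4993.
Step 2: q^n = 3^16 = 43046721.
Step 3: Hamming bound ⌊q^n / V_q(n,t)⌋ = ⌊43046721/4993⌋ = 8621.
Step 4: Compare |C| = 10180 to 8621: violated.
The claimed |C| lies above the Hamming bound, so no 3-ary code of length 16 with d ≥ 7 can have 10180 codewords.


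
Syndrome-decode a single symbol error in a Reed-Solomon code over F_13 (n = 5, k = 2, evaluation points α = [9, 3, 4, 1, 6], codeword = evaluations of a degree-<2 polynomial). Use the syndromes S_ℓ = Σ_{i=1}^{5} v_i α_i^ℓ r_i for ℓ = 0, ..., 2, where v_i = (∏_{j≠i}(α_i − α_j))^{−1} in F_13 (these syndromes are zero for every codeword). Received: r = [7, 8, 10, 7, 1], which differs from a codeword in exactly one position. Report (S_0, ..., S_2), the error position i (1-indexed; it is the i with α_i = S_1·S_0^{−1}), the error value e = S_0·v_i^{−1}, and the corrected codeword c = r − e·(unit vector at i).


S = (7, 7, 7), error at position 4, error magnitude e = 3, c = [7, 8, 10, 4, 1].

Step 1: column multipliers v_i = (∏_{j≠i}(α_i − α_j))^{−1} mod 13.
  i = 1 (α = 9): (9−3)(9−4)(9−1)(9−6) = 6·5·8·3 = 720 ≡ 5, so v_1 = 5^{−1} = 8 (mod 13).
  i = 2 (α = 3): (3−9)(3−4)(3−1)(3−6) = (−6)·(−1)·2·(−3) = −36 ≡ 3, so v_2 = 3^{−1} = 9 (mod 13).
  i = 3 (α = 4): (4−9)(4−3)(4−1)(4−6) = (−5)·1·3·(−2) = 30 ≡ 4, so v_3 = 4^{−1} = 10 (mod 13).
  i = 4 (α = 1): (1−9)(1−3)(1−4)(1−6) = (−8)·(−2)·(−3)·(−5) = 240 ≡ 6, so v_4 = 6^{−1} = 11 (mod 13).
  i = 5 (α = 6): (6−9)(6−3)(6−4)(6−1) = (−3)·3·2·5 = −90 ≡ 1, so v_5 = 1^{−1} = 1 (mod 13).
  v = [8, 9, 10, 11, 1].
Step 2: syndromes of r = [7, 8, 10, 7, 1] (all sums mod 13).
  S_0 = Σ v_i r_i = 8·7 + 9·8 + 10·10 + 11·7 + 1·1 = 306 ≡ 7.
  S_1 = Σ v_i α_i r_i = 8·9·7 + 9·3·8 + 10·4·10 + 11·1·7 + 1·6·1 = 1203 ≡ 7.
  α_i^2 mod 13 = [3, 9, 3, 1, 10].
  S_2 = Σ v_i α_i^2 r_i = 8·3·7 + 9·9·8 + 10·3·10 + 11·1·7 + 1·10·1 = 1203 ≡ 7.
  S = (7, 7, 7) ≠ 0, so r is not a codeword (an error is present).
Step 3: locate the error. For a single error e at position i, S_ℓ = v_i·e·α_i^ℓ, so α_err = S_1/S_0.
  S_0^{−1} = 7^{−1} = 2 (mod 13), so α_err = 7·2 = 14 ≡ 1 = α_4. Error position i = 4.
  Consistency check: S_2/S_1 = 7·2 = 14 ≡ 1 = α_err ✓ (single-error assumption holds).
Step 4: error magnitude e = S_0/v_4 = S_0·∏_{j≠4}(α_4 − α_j) = 7·6 = 42 ≡ 3 (mod 13).
Step 5: correct position 4: c_4 = r_4 − e = 7 − 3 ≡ 4 (mod 13). Hence c = [7, 8, 10, 4, 1].
  Check: interpolating c through the α_i gives m(x) = 2 + 2·x (degree < 2) with m(α_i) = c_i for every i, so c is indeed a codeword.


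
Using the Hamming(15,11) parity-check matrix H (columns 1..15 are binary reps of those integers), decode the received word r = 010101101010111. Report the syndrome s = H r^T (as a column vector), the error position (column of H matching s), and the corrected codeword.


s = (1, 0, 0, 1)^T, error position = 9, corrected codeword c = 010101100010111

Compute s = H r^T mod 2 one row at a time:
  s_1 = 0 + 1 + 0 + 1 + 0 + 1 + 1 + 1 = 5 ≡ 1 (mod 2).
  s_2 = 1 + 0 + 1 + 1 + 0 + 1 + 1 + 1 = 6 ≡ 0 (mod 2).
  s_3 = 1 + 0 + 1 + 1 + 0 + 1 + 1 + 1 = 6 ≡ 0 (mod 2).
  s_4 = 0 + 0 + 0 + 1 + 1 + 1 + 1 + 1 = 5 ≡ 1 (mod 2).
s = (1, 0, 0, 1)^T — this equals column 9 of H (binary 1001), so error is at position 9.
Correct: flip bit 9 of r = 010101101010111 to get c = 010101100010111.


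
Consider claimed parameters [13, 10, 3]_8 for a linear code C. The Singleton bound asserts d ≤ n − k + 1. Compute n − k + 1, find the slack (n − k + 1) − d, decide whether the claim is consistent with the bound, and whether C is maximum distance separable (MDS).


Singleton RHS = n − k + 1 = 4, slack = 1, bound satisfied, not MDS.

Singleton bound: d ≤ n − k + 1.
Here n = 13, k = 10, so n − k + 1 = 4.
Given d = 3, check d ≤ 4: YES.
Slack = (n − k + 1) − d = 1.
The code is NOT MDS (slack = 1 > 0).
Description: the claimed parameters are [13, 10, 3]_8; such a code would be non-MDS.


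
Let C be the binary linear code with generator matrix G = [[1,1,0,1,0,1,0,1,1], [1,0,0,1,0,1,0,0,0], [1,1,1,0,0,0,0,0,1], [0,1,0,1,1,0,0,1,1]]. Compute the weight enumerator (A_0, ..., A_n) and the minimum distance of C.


Weight distribution: A_0 = 1, A_2 = 1, A_3 = 4, A_4 = 3, A_5 = 4, A_6 = 3. Minimum distance d = 2.

Enumerate all 2^4 = 16 messages m ∈ F_2^4.
For each, compute codeword c = mG in F_2^9, then tally its weight.
  m = 0000 → c = 000000000, weight = 0.
  m = 1000 → c = 110101011, weight = 6.
  m = 0100 → c = 100101000, weight = 3.
  m = 1100 → c = 010000011, weight = 3.
  m = 0010 → c = 111000001, weight = 4.
  m = 1010 → c = 001101010, weight = 4.
  m = 0110 → c = 011101001, weight = 5.
  m = 1110 → c = 101000010, weight = 3.
  m = 0001 → c = 010110011, weight = 5.
  m = 1001 → c = 100011000, weight = 3.
  m = 0101 → c = 110011011, weight = 6.
  m = 1101 → c = 000110000, weight = 2.
  m = 0011 → c = 101110010, weight = 5.
  m = 1011 → c = 011011001, weight = 5.
  m = 0111 → c = 001011010, weight = 4.
  m = 1111 → c = 111110001, weight = 6.
Tally weights:
  weight 0: 1 codewords.
  weight 2: 1 codewords.
  weight 3: 4 codewords.
  weight 4: 3 codewords.
  weight 5: 4 codewords.
  weight 6: 3 codewords.
Minimum distance d = smallest w > 0 with A_w > 0 = 2.
Sanity: Σ A_w = 16 = 2^4 = 16 ✓.


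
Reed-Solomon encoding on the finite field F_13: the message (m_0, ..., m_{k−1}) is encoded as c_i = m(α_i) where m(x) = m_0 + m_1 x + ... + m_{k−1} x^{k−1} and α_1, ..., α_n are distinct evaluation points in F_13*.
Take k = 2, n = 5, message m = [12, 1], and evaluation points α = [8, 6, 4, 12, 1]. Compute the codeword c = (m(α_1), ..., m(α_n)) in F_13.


c = [7, 5, 3, 11, 0]

Message polynomial: m(x) = 12 + 1·x (mod 13).
For each evaluation point α_i, compute m(α_i) mod 13:
  α_1 = 8: Horner steps 1 → 7, so m(8) = 7.
  α_2 = 6: Horner steps 1 → 5, so m(6) = 5.
  α_3 = 4: Horner steps 1 → 3, so m(4) = 3.
  α_4 = 12: Horner steps 1 → 11, so m(12) = 11.
  α_5 = 1: Horner steps 1 → 0, so m(1) = 0.
Codeword c = [7, 5, 3, 11, 0] ∈ F_13^5.


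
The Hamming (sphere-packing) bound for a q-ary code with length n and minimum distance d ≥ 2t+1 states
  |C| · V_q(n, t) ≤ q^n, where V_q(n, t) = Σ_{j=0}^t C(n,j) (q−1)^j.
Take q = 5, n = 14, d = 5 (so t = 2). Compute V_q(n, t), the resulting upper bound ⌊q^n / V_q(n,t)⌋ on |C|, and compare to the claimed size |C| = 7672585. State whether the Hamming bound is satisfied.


V_q(n, t) = 1513, q^n = 6103515625, Hamming bound = 4034048, |C| = 7672585 > bound (violated).

Step 1: Compute V_q(n, t) = Σ_{j=0}^2 C(n, j) (q−1)^j.
  j = 0: C(14,0)·(4)^0 = 1·1 = 1.
  j = 1: C(14,1)·(4)^1 = 14·4 = 56.
  j = 2: C(14,2)·(4)^2 = 91·16 = 1456.
  V_q(n, t) = 1 + 56 + 1456 = 1513.
Step 2: q^n = 5^14 = 6103515625.
Step 3: Hamming bound ⌊q^n / V_q(n,t)⌋ = ⌊6103515625/1513⌋ = 4034048.
Step 4: Compare |C| = 7672585 to 4034048: violated.
The claimed |C| lies above the Hamming bound, so no 5-ary code of length 14 with d ≥ 5 can have 7672585 codewords.


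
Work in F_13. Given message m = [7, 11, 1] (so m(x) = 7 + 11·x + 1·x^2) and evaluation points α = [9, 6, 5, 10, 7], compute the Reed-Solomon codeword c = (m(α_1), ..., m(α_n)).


c = [5, 5, 9, 9, 3]

Message polynomial: m(x) = 7 + 11·x + 1·x^2 (mod 13).
For each evaluation point α_i, compute m(α_i) mod 13:
  α_1 = 9: Horner steps 1 → 7 → 5, so m(9) = 5.
  α_2 = 6: Horner steps 1 → 4 → 5, so m(6) = 5.
  α_3 = 5: Horner steps 1 → 3 → 9, so m(5) = 9.
  α_4 = 10: Horner steps 1 → 8 → 9, so m(10) = 9.
  α_5 = 7: Horner steps 1 → 5 → 3, so m(7) = 3.
Codeword c = [5, 5, 9, 9, 3] ∈ F_13^5.


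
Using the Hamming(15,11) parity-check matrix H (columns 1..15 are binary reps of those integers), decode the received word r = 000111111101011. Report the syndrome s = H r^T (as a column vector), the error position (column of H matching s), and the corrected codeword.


s = (0, 1, 1, 0)^T, error position = 6, corrected codeword c = 000110111101011

Compute s = H r^T mod 2 one row at a time:
  s_1 = 1 + 1 + 1 + 0 + 1 + 0 + 1 + 1 = 6 ≡ 0 (mod 2).
  s_2 = 1 + 1 + 1 + 1 + 1 + 0 + 1 + 1 = 7 ≡ 1 (mod 2).
  s_3 = 0 + 0 + 1 + 1 + 1 + 0 + 1 + 1 = 5 ≡ 1 (mod 2).
  s_4 = 0 + 0 + 1 + 1 + 1 + 0 + 0 + 1 = 4 ≡ 0 (mod 2).
s = (0, 1, 1, 0)^T — this equals column 6 of H (binary 0110), so error is at position 6.
Correct: flip bit 6 of r = 000111111101011 to get c = 000110111101011.


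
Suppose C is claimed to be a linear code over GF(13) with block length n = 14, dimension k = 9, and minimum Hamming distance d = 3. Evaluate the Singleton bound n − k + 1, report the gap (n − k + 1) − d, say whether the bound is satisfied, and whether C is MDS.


Singleton RHS = n − k + 1 = 6, slack = 3, bound satisfied, not MDS.

Singleton bound: d ≤ n − k + 1.
Here n = 14, k = 9, so n − k + 1 = 6.
Given d = 3, check d ≤ 6: YES.
Slack = (n − k + 1) − d = 3.
The code is NOT MDS (slack = 3 > 0).
Description: the claimed parameters are [14, 9, 3]_13; such a code would be non-MDS.


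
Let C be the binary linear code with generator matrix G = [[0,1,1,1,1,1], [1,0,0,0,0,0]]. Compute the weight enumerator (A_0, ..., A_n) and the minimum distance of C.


Weight distribution: A_0 = 1, A_1 = 1, A_5 = 1, A_6 = 1. Minimum distance d = 1.

Enumerate all 2^2 = 4 messages m ∈ F_2^2.
For each, compute codeword c = mG in F_2^6, then tally its weight.
  m = 00 → c = 000000, weight = 0.
  m = 10 → c = 011111, weight = 5.
  m = 01 → c = 100000, weight = 1.
  m = 11 → c = 111111, weight = 6.
Tally weights:
  weight 0: 1 codewords.
  weight 1: 1 codewords.
  weight 5: 1 codewords.
  weight 6: 1 codewords.
Minimum distance d = smallest w > 0 with A_w > 0 = 1.
Sanity: Σ A_w = 4 = 2^2 = 4 ✓.


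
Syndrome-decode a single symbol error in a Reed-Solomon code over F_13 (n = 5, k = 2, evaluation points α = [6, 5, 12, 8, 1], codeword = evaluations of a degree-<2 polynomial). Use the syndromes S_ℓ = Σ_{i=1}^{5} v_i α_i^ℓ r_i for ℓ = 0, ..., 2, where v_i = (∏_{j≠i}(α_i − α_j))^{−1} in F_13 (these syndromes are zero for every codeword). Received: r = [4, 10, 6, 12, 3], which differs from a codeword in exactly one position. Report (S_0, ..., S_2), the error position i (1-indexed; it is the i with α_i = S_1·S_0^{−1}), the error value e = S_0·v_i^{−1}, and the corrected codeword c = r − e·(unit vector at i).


S = (10, 8, 9), error at position 1, error magnitude e = 2, c = [2, 10, 6, 12, 3].

Step 1: column multipliers v_i = (∏_{j≠i}(α_i − α_j))^{−1} mod 13.
  i = 1 (α = 6): (6−5)(6−12)(6−8)(6−1) = 1·(−6)·(−2)·5 = 60 ≡ 8, so v_1 = 8^{−1} = 5 (mod 13).
  i = 2 (α = 5): (5−6)(5−12)(5−8)(5−1) = (−1)·(−7)·(−3)·4 = −84 ≡ 7, so v_2 = 7^{−1} = 2 (mod 13).
  i = 3 (α = 12): (12−6)(12−5)(12−8)(12−1) = 6·7·4·11 = 1848 ≡ 2, so v_3 = 2^{−1} = 7 (mod 13).
  i = 4 (α = 8): (8−6)(8−5)(8−12)(8−1) = 2·3·(−4)·7 = −168 ≡ 1, so v_4 = 1^{−1} = 1 (mod 13).
  i = 5 (α = 1): (1−6)(1−5)(1−12)(1−8) = (−5)·(−4)·(−11)·(−7) = 1540 ≡ 6, so v_5 = 6^{−1} = 11 (mod 13).
  v = [5, 2, 7, 1, 11].
Step 2: syndromes of r = [4, 10, 6, 12, 3] (all sums mod 13).
  S_0 = Σ v_i r_i = 5·4 + 2·10 + 7·6 + 1·12 + 11·3 = 127 ≡ 10.
  S_1 = Σ v_i α_i r_i = 5·6·4 + 2·5·10 + 7·12·6 + 1·8·12 + 11·1·3 = 853 ≡ 8.
  α_i^2 mod 13 = [10, 12, 1, 12, 1].
  S_2 = Σ v_i α_i^2 r_i = 5·10·4 + 2·12·10 + 7·1·6 + 1·12·12 + 11·1·3 = 659 ≡ 9.
  S = (10, 8, 9) ≠ 0, so r is not a codeword (an error is present).
Step 3: locate the error. For a single error e at position i, S_ℓ = v_i·e·α_i^ℓ, so α_err = S_1/S_0.
  S_0^{−1} = 10^{−1} = 4 (mod 13), so α_err = 8·4 = 32 ≡ 6 = α_1. Error position i = 1.
  Consistency check: S_2/S_1 = 9·5 = 45 ≡ 6 = α_err ✓ (single-error assumption holds).
Step 4: error magnitude e = S_0/v_1 = S_0·∏_{j≠1}(α_1 − α_j) = 10·8 = 80 ≡ 2 (mod 13).
Step 5: correct position 1: c_1 = r_1 − e = 4 − 2 ≡ 2 (mod 13). Hence c = [2, 10, 6, 12, 3].
  Check: interpolating c through the α_i gives m(x) = 11 + 5·x (degree < 2) with m(α_i) = c_i for every i, so c is indeed a codeword.


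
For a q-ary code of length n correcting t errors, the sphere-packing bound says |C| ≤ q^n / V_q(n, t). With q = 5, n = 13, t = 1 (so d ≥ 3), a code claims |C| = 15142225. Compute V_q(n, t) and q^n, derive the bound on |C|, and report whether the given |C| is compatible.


V_q(n, t) = 53, q^n = 1220703125, Hamming bound = 23032134, |C| = 15142225 ≤ bound (satisfied).

Step 1: Compute V_q(n, t) = Σ_{j=0}^1 C(n, j) (q−1)^j.
  j = 0: C(13,0)·(4)^0 = 1·1 = 1.
  j = 1: C(13,1)·(4)^1 = 13·4 = 52.
  V_q(n, t) = 1 + 52 = 53.
Step 2: q^n = 5^13 = 1220703125.
Step 3: Hamming bound ⌊q^n / V_q(n,t)⌋ = ⌊1220703125/53⌋ = 23032134.
Step 4: Compare |C| = 15142225 to 23032134: satisfied.
The claimed |C| lies below the Hamming bound.


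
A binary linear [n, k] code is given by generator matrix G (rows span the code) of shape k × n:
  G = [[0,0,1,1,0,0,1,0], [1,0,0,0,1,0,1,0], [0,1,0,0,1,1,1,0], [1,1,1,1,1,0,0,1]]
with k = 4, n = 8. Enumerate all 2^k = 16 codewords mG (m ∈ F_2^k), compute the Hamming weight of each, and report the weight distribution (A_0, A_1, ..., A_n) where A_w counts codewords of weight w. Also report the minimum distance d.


Weight distribution: A_0 = 1, A_2 = 1, A_3 = 4, A_4 = 3, A_5 = 4, A_6 = 3. Minimum distance d = 2.

Enumerate all 2^4 = 16 messages m ∈ F_2^4.
For each, compute codeword c = mG in F_2^8, then tally its weight.
  m = 0000 → c = 00000000, weight = 0.
  m = 1000 → c = 00110010, weight = 3.
  m = 0100 → c = 10001010, weight = 3.
  m = 1100 → c = 10111000, weight = 4.
  m = 0010 → c = 01001110, weight = 4.
  m = 1010 → c = 01111100, weight = 5.
  m = 0110 → c = 11000100, weight = 3.
  m = 1110 → c = 11110110, weight = 6.
  m = 0001 → c = 11111001, weight = 6.
  m = 1001 → c = 11001011, weight = 5.
  m = 0101 → c = 01110011, weight = 5.
  m = 1101 → c = 01000001, weight = 2.
  m = 0011 → c = 10110111, weight = 6.
  m = 1011 → c = 10000101, weight = 3.
  m = 0111 → c = 00111101, weight = 5.
  m = 1111 → c = 00001111, weight = 4.
Tally weights:
  weight 0: 1 codewords.
  weight 2: 1 codewords.
  weight 3: 4 codewords.
  weight 4: 3 codewords.
  weight 5: 4 codewords.
  weight 6: 3 codewords.
Minimum distance d = smallest w > 0 with A_w > 0 = 2.
Sanity: Σ A_w = 16 = 2^4 = 16 ✓.


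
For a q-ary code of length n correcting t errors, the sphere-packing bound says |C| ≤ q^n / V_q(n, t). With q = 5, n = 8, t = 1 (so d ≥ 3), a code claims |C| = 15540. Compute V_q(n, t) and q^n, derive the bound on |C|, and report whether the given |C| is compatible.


V_q(n, t) = 33, q^n = 390625, Hamming bound = 11837, |C| = 15540 > bound (violated).

Step 1: Compute V_q(n, t) = Σ_{j=0}^1 C(n, j) (q−1)^j.
  j = 0: C(8,0)·(4)^0 = 1·1 = 1.
  j = 1: C(8,1)·(4)^1 = 8·4 = 32.
  V_q(n, t) = 1 + 32 = 33.
Step 2: q^n = 5^8 = 390625.
Step 3: Hamming bound ⌊q^n / V_q(n,t)⌋ = ⌊390625/33⌋ = 11837.
Step 4: Compare |C| = 15540 to 11837: violated.
The claimed |C| lies above the Hamming bound, so no 5-ary code of length 8 with d ≥ 3 can have 15540 codewords.


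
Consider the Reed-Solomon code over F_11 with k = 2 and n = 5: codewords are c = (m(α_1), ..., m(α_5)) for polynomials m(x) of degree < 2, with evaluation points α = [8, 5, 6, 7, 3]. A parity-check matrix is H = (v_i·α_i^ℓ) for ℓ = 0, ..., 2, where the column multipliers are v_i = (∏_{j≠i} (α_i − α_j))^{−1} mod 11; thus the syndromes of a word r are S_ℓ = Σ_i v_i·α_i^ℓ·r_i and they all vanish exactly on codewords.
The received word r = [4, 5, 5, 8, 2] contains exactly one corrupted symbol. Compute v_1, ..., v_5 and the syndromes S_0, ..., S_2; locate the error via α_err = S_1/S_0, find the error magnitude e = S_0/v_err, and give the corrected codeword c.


S = (8, 4, 2), error at position 3, error magnitude e = 4, c = [4, 5, 1, 8, 2].

Step 1: column multipliers v_i = (∏_{j≠i}(α_i − α_j))^{−1} mod 11.
  i = 1 (α = 8): (8−5)(8−6)(8−7)(8−3) = 3·2·1·5 = 30 ≡ 8, so v_1 = 8^{−1} = 7 (mod 11).
  i = 2 (α = 5): (5−8)(5−6)(5−7)(5−3) = (−3)·(−1)·(−2)·2 = −12 ≡ 10, so v_2 = 10^{−1} = 10 (mod 11).
  i = 3 (α = 6): (6−8)(6−5)(6−7)(6−3) = (−2)·1·(−1)·3 = 6 ≡ 6, so v_3 = 6^{−1} = 2 (mod 11).
  i = 4 (α = 7): (7−8)(7−5)(7−6)(7−3) = (−1)·2·1·4 = −8 ≡ 3, so v_4 = 3^{−1} = 4 (mod 11).
  i = 5 (α = 3): (3−8)(3−5)(3−6)(3−7) = (−5)·(−2)·(−3)·(−4) = 120 ≡ 10, so v_5 = 10^{−1} = 10 (mod 11).
  v = [7, 10, 2, 4, 10].
Step 2: syndromes of r = [4, 5, 5, 8, 2] (all sums mod 11).
  S_0 = Σ v_i r_i = 7·4 + 10·5 + 2·5 + 4·8 + 10·2 = 140 ≡ 8.
  S_1 = Σ v_i α_i r_i = 7·8·4 + 10·5·5 + 2·6·5 + 4·7·8 + 10·3·2 = 818 ≡ 4.
  α_i^2 mod 11 = [9, 3, 3, 5, 9].
  S_2 = Σ v_i α_i^2 r_i = 7·9·4 + 10·3·5 + 2·3·5 + 4·5·8 + 10·9·2 = 772 ≡ 2.
  S = (8, 4, 2) ≠ 0, so r is not a codeword (an error is present).
Step 3: locate the error. For a single error e at position i, S_ℓ = v_i·e·α_i^ℓ, so α_err = S_1/S_0.
  S_0^{−1} = 8^{−1} = 7 (mod 11), so α_err = 4·7 = 28 ≡ 6 = α_3. Error position i = 3.
  Consistency check: S_2/S_1 = 2·3 = 6 ≡ 6 = α_err ✓ (single-error assumption holds).
Step 4: error magnitude e = S_0/v_3 = S_0·∏_{j≠3}(α_3 − α_j) = 8·6 = 48 ≡ 4 (mod 11).
Step 5: correct position 3: c_3 = r_3 − e = 5 − 4 ≡ 1 (mod 11). Hence c = [4, 5, 1, 8, 2].
  Check: interpolating c through the α_i gives m(x) = 3 + 7·x (degree < 2) with m(α_i) = c_i for every i, so c is indeed a codeword.


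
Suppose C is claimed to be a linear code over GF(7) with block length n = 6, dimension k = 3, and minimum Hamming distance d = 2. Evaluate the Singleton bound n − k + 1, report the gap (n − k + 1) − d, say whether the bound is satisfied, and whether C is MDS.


Singleton RHS = n − k + 1 = 4, slack = 2, bound satisfied, not MDS.

Singleton bound: d ≤ n − k + 1.
Here n = 6, k = 3, so n − k + 1 = 4.
Given d = 2, check d ≤ 4: YES.
Slack = (n − k + 1) − d = 2.
The code is NOT MDS (slack = 2 > 0).
Description: the claimed parameters are [6, 3, 2]_7; such a code would be non-MDS.


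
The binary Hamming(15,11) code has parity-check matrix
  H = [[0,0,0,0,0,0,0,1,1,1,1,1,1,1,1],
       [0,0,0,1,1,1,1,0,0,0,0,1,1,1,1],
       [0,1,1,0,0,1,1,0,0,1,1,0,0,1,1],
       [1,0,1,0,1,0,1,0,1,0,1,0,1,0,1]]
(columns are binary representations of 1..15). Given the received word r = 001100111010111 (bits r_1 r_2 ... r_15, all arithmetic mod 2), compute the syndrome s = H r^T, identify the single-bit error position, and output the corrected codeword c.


s = (0, 1, 1, 0)^T, error position = 6, corrected codeword c = 001101111010111

Compute s = H r^T mod 2 one row at a time:
  s_1 = 1 + 1 + 0 + 1 + 0 + 1 + 1 + 1 = 6 ≡ 0 (mod 2).
  s_2 = 1 + 0 + 0 + 1 + 0 + 1 + 1 + 1 = 5 ≡ 1 (mod 2).
  s_3 = 0 + 1 + 0 + 1 + 0 + 1 + 1 + 1 = 5 ≡ 1 (mod 2).
  s_4 = 0 + 1 + 0 + 1 + 1 + 1 + 1 + 1 = 6 ≡ 0 (mod 2).
s = (0, 1, 1, 0)^T — this equals column 6 of H (binary 0110), so error is at position 6.
Correct: flip bit 6 of r = 001100111010111 to get c = 001101111010111.


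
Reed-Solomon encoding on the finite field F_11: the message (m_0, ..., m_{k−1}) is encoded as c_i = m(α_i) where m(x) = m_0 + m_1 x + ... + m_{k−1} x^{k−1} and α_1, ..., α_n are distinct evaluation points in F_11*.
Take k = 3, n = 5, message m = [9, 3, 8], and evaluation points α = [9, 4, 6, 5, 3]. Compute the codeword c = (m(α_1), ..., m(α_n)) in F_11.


c = [2, 6, 7, 4, 2]

Message polynomial: m(x) = 9 + 3·x + 8·x^2 (mod 11).
For each evaluation point α_i, compute m(α_i) mod 11:
  α_1 = 9: Horner steps 8 → 9 → 2, so m(9) = 2.
  α_2 = 4: Horner steps 8 → 2 → 6, so m(4) = 6.
  α_3 = 6: Horner steps 8 → 7 → 7, so m(6) = 7.
  α_4 = 5: Horner steps 8 → 10 → 4, so m(5) = 4.
  α_5 = 3: Horner steps 8 → 5 → 2, so m(3) = 2.
Codeword c = [2, 6, 7, 4, 2] ∈ F_11^5.


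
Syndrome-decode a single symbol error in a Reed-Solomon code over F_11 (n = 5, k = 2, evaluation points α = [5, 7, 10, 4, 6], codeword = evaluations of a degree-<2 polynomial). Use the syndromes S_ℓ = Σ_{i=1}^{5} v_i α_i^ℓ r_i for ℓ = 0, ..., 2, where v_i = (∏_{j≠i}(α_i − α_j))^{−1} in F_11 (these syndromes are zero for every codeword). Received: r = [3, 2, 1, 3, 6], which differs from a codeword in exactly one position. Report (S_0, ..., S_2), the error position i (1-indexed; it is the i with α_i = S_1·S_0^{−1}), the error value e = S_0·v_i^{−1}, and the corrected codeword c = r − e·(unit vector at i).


S = (4, 9, 1), error at position 1, error magnitude e = 4, c = [10, 2, 1, 3, 6].

Step 1: column multipliers v_i = (∏_{j≠i}(α_i − α_j))^{−1} mod 11.
  i = 1 (α = 5): (5−7)(5−10)(5−4)(5−6) = (−2)·(−5)·1·(−1) = −10 ≡ 1, so v_1 = 1^{−1} = 1 (mod 11).
  i = 2 (α = 7): (7−5)(7−10)(7−4)(7−6) = 2·(−3)·3·1 = −18 ≡ 4, so v_2 = 4^{−1} = 3 (mod 11).
  i = 3 (α = 10): (10−5)(10−7)(10−4)(10−6) = 5·3·6·4 = 360 ≡ 8, so v_3 = 8^{−1} = 7 (mod 11).
  i = 4 (α = 4): (4−5)(4−7)(4−10)(4−6) = (−1)·(−3)·(−6)·(−2) = 36 ≡ 3, so v_4 = 3^{−1} = 4 (mod 11).
  i = 5 (α = 6): (6−5)(6−7)(6−10)(6−4) = 1·(−1)·(−4)·2 = 8 ≡ 8, so v_5 = 8^{−1} = 7 (mod 11).
  v = [1, 3, 7, 4, 7].
Step 2: syndromes of r = [3, 2, 1, 3, 6] (all sums mod 11).
  S_0 = Σ v_i r_i = 1·3 + 3·2 + 7·1 + 4·3 + 7·6 = 70 ≡ 4.
  S_1 = Σ v_i α_i r_i = 1·5·3 + 3·7·2 + 7·10·1 + 4·4·3 + 7·6·6 = 427 ≡ 9.
  α_i^2 mod 11 = [3, 5, 1, 5, 3].
  S_2 = Σ v_i α_i^2 r_i = 1·3·3 + 3·5·2 + 7·1·1 + 4·5·3 + 7·3·6 = 232 ≡ 1.
  S = (4, 9, 1) ≠ 0, so r is not a codeword (an error is present).
Step 3: locate the error. For a single error e at position i, S_ℓ = v_i·e·α_i^ℓ, so α_err = S_1/S_0.
  S_0^{−1} = 4^{−1} = 3 (mod 11), so α_err = 9·3 = 27 ≡ 5 = α_1. Error position i = 1.
  Consistency check: S_2/S_1 = 1·5 = 5 ≡ 5 = α_err ✓ (single-error assumption holds).
Step 4: error magnitude e = S_0/v_1 = S_0·∏_{j≠1}(α_1 − α_j) = 4·1 = 4 ≡ 4 (mod 11).
Step 5: correct position 1: c_1 = r_1 − e = 3 − 4 ≡ 10 (mod 11). Hence c = [10, 2, 1, 3, 6].
  Check: interpolating c through the α_i gives m(x) = 8 + 7·x (degree < 2) with m(α_i) = c_i for every i, so c is indeed a codeword.
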